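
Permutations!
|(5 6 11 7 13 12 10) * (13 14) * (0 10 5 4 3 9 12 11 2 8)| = 20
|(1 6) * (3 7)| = 2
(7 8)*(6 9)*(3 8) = (3 8 7)(6 9) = [0, 1, 2, 8, 4, 5, 9, 3, 7, 6]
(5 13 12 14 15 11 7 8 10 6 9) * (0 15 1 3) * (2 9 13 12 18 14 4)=(0 15 11 7 8 10 6 13 18 14 1 3)(2 9 5 12 4)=[15, 3, 9, 0, 2, 12, 13, 8, 10, 5, 6, 7, 4, 18, 1, 11, 16, 17, 14]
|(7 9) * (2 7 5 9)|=2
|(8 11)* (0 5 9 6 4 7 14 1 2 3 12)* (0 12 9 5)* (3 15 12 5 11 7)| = 36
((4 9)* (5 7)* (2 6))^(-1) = (2 6)(4 9)(5 7) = ((2 6)(4 9)(5 7))^(-1)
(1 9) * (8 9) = (1 8 9) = [0, 8, 2, 3, 4, 5, 6, 7, 9, 1]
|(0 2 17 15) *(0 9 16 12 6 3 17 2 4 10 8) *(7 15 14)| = 36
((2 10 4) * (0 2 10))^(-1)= (0 2)(4 10)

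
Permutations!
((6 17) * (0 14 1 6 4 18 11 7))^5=((0 14 1 6 17 4 18 11 7))^5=(0 4 14 18 1 11 6 7 17)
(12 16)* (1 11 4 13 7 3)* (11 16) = (1 16 12 11 4 13 7 3) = [0, 16, 2, 1, 13, 5, 6, 3, 8, 9, 10, 4, 11, 7, 14, 15, 12]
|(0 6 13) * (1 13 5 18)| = 6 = |(0 6 5 18 1 13)|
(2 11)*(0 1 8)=[1, 8, 11, 3, 4, 5, 6, 7, 0, 9, 10, 2]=(0 1 8)(2 11)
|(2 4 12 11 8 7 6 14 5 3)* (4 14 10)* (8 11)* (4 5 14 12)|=8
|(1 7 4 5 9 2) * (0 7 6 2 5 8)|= 12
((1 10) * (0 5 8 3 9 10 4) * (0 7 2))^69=((0 5 8 3 9 10 1 4 7 2))^69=(0 2 7 4 1 10 9 3 8 5)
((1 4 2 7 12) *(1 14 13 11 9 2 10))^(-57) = (2 9 11 13 14 12 7)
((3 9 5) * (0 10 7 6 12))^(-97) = ((0 10 7 6 12)(3 9 5))^(-97) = (0 6 10 12 7)(3 5 9)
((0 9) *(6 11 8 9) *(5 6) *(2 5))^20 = (0 9 8 11 6 5 2)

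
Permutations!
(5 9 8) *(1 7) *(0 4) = (0 4)(1 7)(5 9 8) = [4, 7, 2, 3, 0, 9, 6, 1, 5, 8]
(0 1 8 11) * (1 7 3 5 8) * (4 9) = (0 7 3 5 8 11)(4 9) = [7, 1, 2, 5, 9, 8, 6, 3, 11, 4, 10, 0]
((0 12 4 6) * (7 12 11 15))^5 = ((0 11 15 7 12 4 6))^5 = (0 4 7 11 6 12 15)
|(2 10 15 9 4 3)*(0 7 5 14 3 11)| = |(0 7 5 14 3 2 10 15 9 4 11)| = 11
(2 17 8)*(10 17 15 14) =[0, 1, 15, 3, 4, 5, 6, 7, 2, 9, 17, 11, 12, 13, 10, 14, 16, 8] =(2 15 14 10 17 8)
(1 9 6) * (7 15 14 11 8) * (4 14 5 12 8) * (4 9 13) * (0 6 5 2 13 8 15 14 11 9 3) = (0 6 1 8 7 14 9 5 12 15 2 13 4 11 3) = [6, 8, 13, 0, 11, 12, 1, 14, 7, 5, 10, 3, 15, 4, 9, 2]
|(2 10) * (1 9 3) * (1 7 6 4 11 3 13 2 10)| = 20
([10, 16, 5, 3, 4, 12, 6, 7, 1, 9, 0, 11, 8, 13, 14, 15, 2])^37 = (0 10)(1 16 2 5 12 8)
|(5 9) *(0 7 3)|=6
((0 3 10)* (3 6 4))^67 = ((0 6 4 3 10))^67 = (0 4 10 6 3)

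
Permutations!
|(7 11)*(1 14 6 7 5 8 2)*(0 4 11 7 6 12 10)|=10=|(0 4 11 5 8 2 1 14 12 10)|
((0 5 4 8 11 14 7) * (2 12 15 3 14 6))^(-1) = (0 7 14 3 15 12 2 6 11 8 4 5)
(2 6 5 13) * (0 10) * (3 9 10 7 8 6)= (0 7 8 6 5 13 2 3 9 10)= [7, 1, 3, 9, 4, 13, 5, 8, 6, 10, 0, 11, 12, 2]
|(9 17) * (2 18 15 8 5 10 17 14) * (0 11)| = |(0 11)(2 18 15 8 5 10 17 9 14)| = 18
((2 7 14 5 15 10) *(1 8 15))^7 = ((1 8 15 10 2 7 14 5))^7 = (1 5 14 7 2 10 15 8)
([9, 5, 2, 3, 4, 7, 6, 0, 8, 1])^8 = (0 5 9 7 1)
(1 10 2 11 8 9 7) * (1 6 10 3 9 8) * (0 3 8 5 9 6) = (0 3 6 10 2 11 1 8 5 9 7) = [3, 8, 11, 6, 4, 9, 10, 0, 5, 7, 2, 1]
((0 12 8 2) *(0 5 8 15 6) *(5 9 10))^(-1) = (0 6 15 12)(2 8 5 10 9)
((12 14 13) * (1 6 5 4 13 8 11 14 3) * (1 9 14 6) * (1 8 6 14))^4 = ((1 8 11 14 6 5 4 13 12 3 9))^4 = (1 6 12 8 5 3 11 4 9 14 13)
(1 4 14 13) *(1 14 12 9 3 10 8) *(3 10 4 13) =(1 13 14 3 4 12 9 10 8) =[0, 13, 2, 4, 12, 5, 6, 7, 1, 10, 8, 11, 9, 14, 3]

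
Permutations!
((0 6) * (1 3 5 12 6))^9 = ((0 1 3 5 12 6))^9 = (0 5)(1 12)(3 6)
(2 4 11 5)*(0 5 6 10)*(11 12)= (0 5 2 4 12 11 6 10)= [5, 1, 4, 3, 12, 2, 10, 7, 8, 9, 0, 6, 11]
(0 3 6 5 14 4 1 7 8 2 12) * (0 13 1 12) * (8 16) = (0 3 6 5 14 4 12 13 1 7 16 8 2) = [3, 7, 0, 6, 12, 14, 5, 16, 2, 9, 10, 11, 13, 1, 4, 15, 8]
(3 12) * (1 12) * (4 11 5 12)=[0, 4, 2, 1, 11, 12, 6, 7, 8, 9, 10, 5, 3]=(1 4 11 5 12 3)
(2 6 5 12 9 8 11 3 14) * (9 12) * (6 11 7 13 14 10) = (2 11 3 10 6 5 9 8 7 13 14) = [0, 1, 11, 10, 4, 9, 5, 13, 7, 8, 6, 3, 12, 14, 2]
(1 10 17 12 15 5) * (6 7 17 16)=[0, 10, 2, 3, 4, 1, 7, 17, 8, 9, 16, 11, 15, 13, 14, 5, 6, 12]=(1 10 16 6 7 17 12 15 5)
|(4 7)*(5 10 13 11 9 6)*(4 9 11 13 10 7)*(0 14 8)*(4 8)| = 4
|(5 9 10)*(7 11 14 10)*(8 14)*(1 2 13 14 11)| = 8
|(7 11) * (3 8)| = |(3 8)(7 11)| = 2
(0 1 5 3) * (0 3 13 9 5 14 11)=(0 1 14 11)(5 13 9)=[1, 14, 2, 3, 4, 13, 6, 7, 8, 5, 10, 0, 12, 9, 11]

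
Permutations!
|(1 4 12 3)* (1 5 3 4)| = 2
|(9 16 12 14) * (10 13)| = 4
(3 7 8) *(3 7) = (7 8) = [0, 1, 2, 3, 4, 5, 6, 8, 7]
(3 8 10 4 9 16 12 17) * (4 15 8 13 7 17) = (3 13 7 17)(4 9 16 12)(8 10 15) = [0, 1, 2, 13, 9, 5, 6, 17, 10, 16, 15, 11, 4, 7, 14, 8, 12, 3]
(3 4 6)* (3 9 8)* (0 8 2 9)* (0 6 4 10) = (0 8 3 10)(2 9) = [8, 1, 9, 10, 4, 5, 6, 7, 3, 2, 0]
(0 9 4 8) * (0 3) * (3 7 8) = [9, 1, 2, 0, 3, 5, 6, 8, 7, 4] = (0 9 4 3)(7 8)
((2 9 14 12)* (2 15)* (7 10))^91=((2 9 14 12 15)(7 10))^91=(2 9 14 12 15)(7 10)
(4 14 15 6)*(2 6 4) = (2 6)(4 14 15) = [0, 1, 6, 3, 14, 5, 2, 7, 8, 9, 10, 11, 12, 13, 15, 4]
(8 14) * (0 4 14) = (0 4 14 8) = [4, 1, 2, 3, 14, 5, 6, 7, 0, 9, 10, 11, 12, 13, 8]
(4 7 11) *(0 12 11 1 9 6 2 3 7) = (0 12 11 4)(1 9 6 2 3 7) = [12, 9, 3, 7, 0, 5, 2, 1, 8, 6, 10, 4, 11]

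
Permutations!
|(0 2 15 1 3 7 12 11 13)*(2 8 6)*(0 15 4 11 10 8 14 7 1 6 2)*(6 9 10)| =|(0 14 7 12 6)(1 3)(2 4 11 13 15 9 10 8)| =40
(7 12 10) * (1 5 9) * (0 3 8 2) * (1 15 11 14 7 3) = [1, 5, 0, 8, 4, 9, 6, 12, 2, 15, 3, 14, 10, 13, 7, 11] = (0 1 5 9 15 11 14 7 12 10 3 8 2)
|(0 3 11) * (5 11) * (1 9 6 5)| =|(0 3 1 9 6 5 11)| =7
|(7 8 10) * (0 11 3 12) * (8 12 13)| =|(0 11 3 13 8 10 7 12)| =8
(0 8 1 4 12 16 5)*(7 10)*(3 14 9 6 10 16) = (0 8 1 4 12 3 14 9 6 10 7 16 5) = [8, 4, 2, 14, 12, 0, 10, 16, 1, 6, 7, 11, 3, 13, 9, 15, 5]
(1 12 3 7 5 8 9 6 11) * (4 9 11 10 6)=(1 12 3 7 5 8 11)(4 9)(6 10)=[0, 12, 2, 7, 9, 8, 10, 5, 11, 4, 6, 1, 3]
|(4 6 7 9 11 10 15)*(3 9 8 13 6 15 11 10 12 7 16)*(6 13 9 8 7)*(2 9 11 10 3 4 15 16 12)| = 10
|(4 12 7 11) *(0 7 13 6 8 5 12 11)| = |(0 7)(4 11)(5 12 13 6 8)| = 10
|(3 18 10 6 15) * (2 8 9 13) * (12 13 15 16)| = |(2 8 9 15 3 18 10 6 16 12 13)| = 11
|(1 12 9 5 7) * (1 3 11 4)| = |(1 12 9 5 7 3 11 4)| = 8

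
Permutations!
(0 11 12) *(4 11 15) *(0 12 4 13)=[15, 1, 2, 3, 11, 5, 6, 7, 8, 9, 10, 4, 12, 0, 14, 13]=(0 15 13)(4 11)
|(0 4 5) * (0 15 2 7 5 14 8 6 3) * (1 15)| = 30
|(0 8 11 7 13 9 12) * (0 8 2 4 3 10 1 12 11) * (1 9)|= |(0 2 4 3 10 9 11 7 13 1 12 8)|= 12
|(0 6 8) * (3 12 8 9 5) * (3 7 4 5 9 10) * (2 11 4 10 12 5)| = |(0 6 12 8)(2 11 4)(3 5 7 10)| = 12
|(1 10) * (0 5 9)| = |(0 5 9)(1 10)| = 6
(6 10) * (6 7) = (6 10 7) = [0, 1, 2, 3, 4, 5, 10, 6, 8, 9, 7]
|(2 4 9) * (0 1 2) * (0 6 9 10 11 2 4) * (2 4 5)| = |(0 1 5 2)(4 10 11)(6 9)| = 12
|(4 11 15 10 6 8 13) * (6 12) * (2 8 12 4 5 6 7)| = 28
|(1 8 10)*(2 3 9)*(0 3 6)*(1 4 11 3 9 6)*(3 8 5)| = |(0 9 2 1 5 3 6)(4 11 8 10)| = 28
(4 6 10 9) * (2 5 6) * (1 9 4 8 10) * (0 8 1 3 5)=[8, 9, 0, 5, 2, 6, 3, 7, 10, 1, 4]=(0 8 10 4 2)(1 9)(3 5 6)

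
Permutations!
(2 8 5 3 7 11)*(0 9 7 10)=(0 9 7 11 2 8 5 3 10)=[9, 1, 8, 10, 4, 3, 6, 11, 5, 7, 0, 2]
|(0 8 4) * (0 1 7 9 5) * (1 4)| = 6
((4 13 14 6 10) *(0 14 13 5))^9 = (0 10)(4 14)(5 6)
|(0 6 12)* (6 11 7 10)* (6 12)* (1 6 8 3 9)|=|(0 11 7 10 12)(1 6 8 3 9)|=5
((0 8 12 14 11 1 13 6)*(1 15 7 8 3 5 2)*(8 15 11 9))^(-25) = (0 2 6 5 13 3 1)(7 15)(8 9 14 12)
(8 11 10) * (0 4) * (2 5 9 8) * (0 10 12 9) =(0 4 10 2 5)(8 11 12 9) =[4, 1, 5, 3, 10, 0, 6, 7, 11, 8, 2, 12, 9]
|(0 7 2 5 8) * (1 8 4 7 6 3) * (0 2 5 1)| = 3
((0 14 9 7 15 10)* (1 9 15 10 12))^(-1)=(0 10 7 9 1 12 15 14)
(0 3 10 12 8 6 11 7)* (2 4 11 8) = (0 3 10 12 2 4 11 7)(6 8) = [3, 1, 4, 10, 11, 5, 8, 0, 6, 9, 12, 7, 2]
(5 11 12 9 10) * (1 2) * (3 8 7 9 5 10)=(1 2)(3 8 7 9)(5 11 12)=[0, 2, 1, 8, 4, 11, 6, 9, 7, 3, 10, 12, 5]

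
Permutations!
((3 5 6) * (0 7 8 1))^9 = ((0 7 8 1)(3 5 6))^9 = (0 7 8 1)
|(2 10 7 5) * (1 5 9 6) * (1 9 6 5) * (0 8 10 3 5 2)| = 9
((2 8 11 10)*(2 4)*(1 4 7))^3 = ((1 4 2 8 11 10 7))^3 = (1 8 7 2 10 4 11)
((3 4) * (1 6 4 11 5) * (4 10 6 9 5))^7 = (1 9 5)(3 11 4)(6 10)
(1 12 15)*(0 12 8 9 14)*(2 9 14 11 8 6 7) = [12, 6, 9, 3, 4, 5, 7, 2, 14, 11, 10, 8, 15, 13, 0, 1] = (0 12 15 1 6 7 2 9 11 8 14)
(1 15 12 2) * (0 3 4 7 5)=[3, 15, 1, 4, 7, 0, 6, 5, 8, 9, 10, 11, 2, 13, 14, 12]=(0 3 4 7 5)(1 15 12 2)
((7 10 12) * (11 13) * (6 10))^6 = ((6 10 12 7)(11 13))^6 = (13)(6 12)(7 10)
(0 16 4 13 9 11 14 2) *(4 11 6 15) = (0 16 11 14 2)(4 13 9 6 15) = [16, 1, 0, 3, 13, 5, 15, 7, 8, 6, 10, 14, 12, 9, 2, 4, 11]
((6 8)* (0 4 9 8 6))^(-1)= (0 8 9 4)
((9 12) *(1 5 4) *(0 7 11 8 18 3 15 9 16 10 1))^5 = ((0 7 11 8 18 3 15 9 12 16 10 1 5 4))^5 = (0 3 10 7 15 1 11 9 5 8 12 4 18 16)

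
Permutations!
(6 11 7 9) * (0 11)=(0 11 7 9 6)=[11, 1, 2, 3, 4, 5, 0, 9, 8, 6, 10, 7]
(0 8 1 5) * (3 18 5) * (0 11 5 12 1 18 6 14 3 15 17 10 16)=[8, 15, 2, 6, 4, 11, 14, 7, 18, 9, 16, 5, 1, 13, 3, 17, 0, 10, 12]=(0 8 18 12 1 15 17 10 16)(3 6 14)(5 11)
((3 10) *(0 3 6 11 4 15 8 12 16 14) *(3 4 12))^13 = ((0 4 15 8 3 10 6 11 12 16 14))^13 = (0 15 3 6 12 14 4 8 10 11 16)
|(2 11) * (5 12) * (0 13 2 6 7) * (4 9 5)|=12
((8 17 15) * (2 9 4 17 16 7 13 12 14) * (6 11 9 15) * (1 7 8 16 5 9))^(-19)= ((1 7 13 12 14 2 15 16 8 5 9 4 17 6 11))^(-19)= (1 4 16 12 11 9 15 13 6 5 2 7 17 8 14)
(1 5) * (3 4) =(1 5)(3 4) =[0, 5, 2, 4, 3, 1]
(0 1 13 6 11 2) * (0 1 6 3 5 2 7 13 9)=[6, 9, 1, 5, 4, 2, 11, 13, 8, 0, 10, 7, 12, 3]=(0 6 11 7 13 3 5 2 1 9)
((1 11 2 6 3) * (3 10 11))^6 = (2 10)(6 11)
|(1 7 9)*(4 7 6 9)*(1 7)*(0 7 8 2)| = 8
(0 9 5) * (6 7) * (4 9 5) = (0 5)(4 9)(6 7) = [5, 1, 2, 3, 9, 0, 7, 6, 8, 4]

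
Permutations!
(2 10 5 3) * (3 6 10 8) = (2 8 3)(5 6 10) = [0, 1, 8, 2, 4, 6, 10, 7, 3, 9, 5]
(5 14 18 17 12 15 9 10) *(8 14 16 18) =(5 16 18 17 12 15 9 10)(8 14) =[0, 1, 2, 3, 4, 16, 6, 7, 14, 10, 5, 11, 15, 13, 8, 9, 18, 12, 17]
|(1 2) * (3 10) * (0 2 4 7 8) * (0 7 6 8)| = |(0 2 1 4 6 8 7)(3 10)| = 14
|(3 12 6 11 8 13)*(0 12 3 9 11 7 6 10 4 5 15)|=|(0 12 10 4 5 15)(6 7)(8 13 9 11)|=12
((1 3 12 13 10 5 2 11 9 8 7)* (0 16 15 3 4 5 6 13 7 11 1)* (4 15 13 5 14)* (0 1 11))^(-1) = ((0 16 13 10 6 5 2 11 9 8)(1 15 3 12 7)(4 14))^(-1) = (0 8 9 11 2 5 6 10 13 16)(1 7 12 3 15)(4 14)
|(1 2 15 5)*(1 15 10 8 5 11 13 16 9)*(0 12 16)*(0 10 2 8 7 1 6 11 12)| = |(1 8 5 15 12 16 9 6 11 13 10 7)| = 12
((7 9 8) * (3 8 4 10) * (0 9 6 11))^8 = ((0 9 4 10 3 8 7 6 11))^8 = (0 11 6 7 8 3 10 4 9)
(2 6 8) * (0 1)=(0 1)(2 6 8)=[1, 0, 6, 3, 4, 5, 8, 7, 2]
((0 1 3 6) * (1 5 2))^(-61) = (0 6 3 1 2 5) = ((0 5 2 1 3 6))^(-61)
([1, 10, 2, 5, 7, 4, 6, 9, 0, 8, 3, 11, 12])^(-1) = [8, 0, 2, 10, 5, 3, 6, 4, 9, 7, 1, 11, 12]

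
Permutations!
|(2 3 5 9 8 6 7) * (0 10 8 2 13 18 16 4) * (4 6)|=|(0 10 8 4)(2 3 5 9)(6 7 13 18 16)|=20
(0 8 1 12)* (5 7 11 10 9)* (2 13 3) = (0 8 1 12)(2 13 3)(5 7 11 10 9) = [8, 12, 13, 2, 4, 7, 6, 11, 1, 5, 9, 10, 0, 3]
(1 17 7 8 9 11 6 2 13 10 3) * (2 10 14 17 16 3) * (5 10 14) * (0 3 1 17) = [3, 16, 13, 17, 4, 10, 14, 8, 9, 11, 2, 6, 12, 5, 0, 15, 1, 7] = (0 3 17 7 8 9 11 6 14)(1 16)(2 13 5 10)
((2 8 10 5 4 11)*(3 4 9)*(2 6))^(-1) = (2 6 11 4 3 9 5 10 8)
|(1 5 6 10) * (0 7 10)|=6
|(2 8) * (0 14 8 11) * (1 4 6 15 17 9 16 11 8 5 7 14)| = |(0 1 4 6 15 17 9 16 11)(2 8)(5 7 14)| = 18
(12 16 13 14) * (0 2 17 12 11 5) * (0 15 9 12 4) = (0 2 17 4)(5 15 9 12 16 13 14 11) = [2, 1, 17, 3, 0, 15, 6, 7, 8, 12, 10, 5, 16, 14, 11, 9, 13, 4]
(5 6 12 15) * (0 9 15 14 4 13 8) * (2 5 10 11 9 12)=(0 12 14 4 13 8)(2 5 6)(9 15 10 11)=[12, 1, 5, 3, 13, 6, 2, 7, 0, 15, 11, 9, 14, 8, 4, 10]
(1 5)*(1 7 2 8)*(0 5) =(0 5 7 2 8 1) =[5, 0, 8, 3, 4, 7, 6, 2, 1]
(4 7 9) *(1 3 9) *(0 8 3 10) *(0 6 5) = [8, 10, 2, 9, 7, 0, 5, 1, 3, 4, 6] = (0 8 3 9 4 7 1 10 6 5)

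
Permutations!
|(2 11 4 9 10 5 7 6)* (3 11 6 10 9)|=6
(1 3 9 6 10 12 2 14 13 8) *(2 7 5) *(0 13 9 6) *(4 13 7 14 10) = (0 7 5 2 10 12 14 9)(1 3 6 4 13 8) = [7, 3, 10, 6, 13, 2, 4, 5, 1, 0, 12, 11, 14, 8, 9]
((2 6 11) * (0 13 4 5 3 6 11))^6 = (13)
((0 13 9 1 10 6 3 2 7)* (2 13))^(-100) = (0 7 2)(1 6 13)(3 9 10)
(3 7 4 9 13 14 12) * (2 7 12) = [0, 1, 7, 12, 9, 5, 6, 4, 8, 13, 10, 11, 3, 14, 2] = (2 7 4 9 13 14)(3 12)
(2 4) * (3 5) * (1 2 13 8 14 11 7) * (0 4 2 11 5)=(0 4 13 8 14 5 3)(1 11 7)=[4, 11, 2, 0, 13, 3, 6, 1, 14, 9, 10, 7, 12, 8, 5]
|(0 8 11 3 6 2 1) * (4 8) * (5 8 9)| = 10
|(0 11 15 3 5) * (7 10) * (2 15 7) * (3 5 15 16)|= |(0 11 7 10 2 16 3 15 5)|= 9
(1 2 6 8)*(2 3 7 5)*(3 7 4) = (1 7 5 2 6 8)(3 4) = [0, 7, 6, 4, 3, 2, 8, 5, 1]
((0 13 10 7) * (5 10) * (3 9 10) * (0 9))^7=(0 3 5 13)(7 9 10)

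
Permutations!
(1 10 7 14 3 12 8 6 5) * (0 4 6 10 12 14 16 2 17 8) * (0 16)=[4, 12, 17, 14, 6, 1, 5, 0, 10, 9, 7, 11, 16, 13, 3, 15, 2, 8]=(0 4 6 5 1 12 16 2 17 8 10 7)(3 14)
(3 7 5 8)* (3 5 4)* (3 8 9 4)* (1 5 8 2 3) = (1 5 9 4 2 3 7) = [0, 5, 3, 7, 2, 9, 6, 1, 8, 4]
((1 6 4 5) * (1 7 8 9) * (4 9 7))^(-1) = ((1 6 9)(4 5)(7 8))^(-1) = (1 9 6)(4 5)(7 8)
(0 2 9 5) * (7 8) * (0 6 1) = (0 2 9 5 6 1)(7 8) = [2, 0, 9, 3, 4, 6, 1, 8, 7, 5]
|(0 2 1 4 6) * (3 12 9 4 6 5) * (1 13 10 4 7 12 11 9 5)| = |(0 2 13 10 4 1 6)(3 11 9 7 12 5)| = 42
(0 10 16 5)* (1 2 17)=(0 10 16 5)(1 2 17)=[10, 2, 17, 3, 4, 0, 6, 7, 8, 9, 16, 11, 12, 13, 14, 15, 5, 1]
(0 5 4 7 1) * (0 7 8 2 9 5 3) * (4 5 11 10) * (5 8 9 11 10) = (0 3)(1 7)(2 11 5 8)(4 9 10) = [3, 7, 11, 0, 9, 8, 6, 1, 2, 10, 4, 5]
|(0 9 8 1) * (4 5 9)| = |(0 4 5 9 8 1)| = 6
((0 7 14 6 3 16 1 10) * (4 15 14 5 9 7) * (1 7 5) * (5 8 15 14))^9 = ((0 4 14 6 3 16 7 1 10)(5 9 8 15))^9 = (16)(5 9 8 15)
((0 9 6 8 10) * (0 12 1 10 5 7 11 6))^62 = (1 12 10)(5 11 8 7 6)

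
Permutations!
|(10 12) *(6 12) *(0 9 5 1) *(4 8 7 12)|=|(0 9 5 1)(4 8 7 12 10 6)|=12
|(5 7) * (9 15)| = 2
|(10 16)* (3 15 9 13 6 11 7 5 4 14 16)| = |(3 15 9 13 6 11 7 5 4 14 16 10)| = 12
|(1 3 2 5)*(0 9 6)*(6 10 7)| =|(0 9 10 7 6)(1 3 2 5)| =20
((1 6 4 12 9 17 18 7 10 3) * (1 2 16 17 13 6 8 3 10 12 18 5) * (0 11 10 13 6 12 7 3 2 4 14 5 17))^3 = ((0 11 10 13 12 9 6 14 5 1 8 2 16)(3 4 18))^3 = (18)(0 13 6 1 16 10 9 5 2 11 12 14 8)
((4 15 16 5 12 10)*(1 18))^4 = ((1 18)(4 15 16 5 12 10))^4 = (18)(4 12 16)(5 15 10)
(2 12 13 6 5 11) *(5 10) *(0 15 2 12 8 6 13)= (0 15 2 8 6 10 5 11 12)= [15, 1, 8, 3, 4, 11, 10, 7, 6, 9, 5, 12, 0, 13, 14, 2]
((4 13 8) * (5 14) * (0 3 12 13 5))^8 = (14)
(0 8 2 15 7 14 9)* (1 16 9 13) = (0 8 2 15 7 14 13 1 16 9) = [8, 16, 15, 3, 4, 5, 6, 14, 2, 0, 10, 11, 12, 1, 13, 7, 9]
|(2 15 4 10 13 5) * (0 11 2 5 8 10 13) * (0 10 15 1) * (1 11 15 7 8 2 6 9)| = 18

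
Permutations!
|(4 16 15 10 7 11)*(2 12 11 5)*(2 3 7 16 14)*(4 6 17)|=21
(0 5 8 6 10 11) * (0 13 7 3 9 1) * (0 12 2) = (0 5 8 6 10 11 13 7 3 9 1 12 2) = [5, 12, 0, 9, 4, 8, 10, 3, 6, 1, 11, 13, 2, 7]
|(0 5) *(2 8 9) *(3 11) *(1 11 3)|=|(0 5)(1 11)(2 8 9)|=6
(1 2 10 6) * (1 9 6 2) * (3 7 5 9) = (2 10)(3 7 5 9 6) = [0, 1, 10, 7, 4, 9, 3, 5, 8, 6, 2]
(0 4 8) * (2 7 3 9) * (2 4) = (0 2 7 3 9 4 8) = [2, 1, 7, 9, 8, 5, 6, 3, 0, 4]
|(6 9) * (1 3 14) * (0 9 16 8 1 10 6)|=|(0 9)(1 3 14 10 6 16 8)|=14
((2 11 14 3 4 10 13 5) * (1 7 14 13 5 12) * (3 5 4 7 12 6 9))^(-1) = ((1 12)(2 11 13 6 9 3 7 14 5)(4 10))^(-1) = (1 12)(2 5 14 7 3 9 6 13 11)(4 10)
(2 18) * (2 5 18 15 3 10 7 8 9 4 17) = (2 15 3 10 7 8 9 4 17)(5 18) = [0, 1, 15, 10, 17, 18, 6, 8, 9, 4, 7, 11, 12, 13, 14, 3, 16, 2, 5]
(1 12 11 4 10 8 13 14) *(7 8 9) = (1 12 11 4 10 9 7 8 13 14) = [0, 12, 2, 3, 10, 5, 6, 8, 13, 7, 9, 4, 11, 14, 1]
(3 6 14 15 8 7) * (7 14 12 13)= (3 6 12 13 7)(8 14 15)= [0, 1, 2, 6, 4, 5, 12, 3, 14, 9, 10, 11, 13, 7, 15, 8]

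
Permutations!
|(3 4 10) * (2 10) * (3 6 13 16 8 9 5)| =|(2 10 6 13 16 8 9 5 3 4)| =10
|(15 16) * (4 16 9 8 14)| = 6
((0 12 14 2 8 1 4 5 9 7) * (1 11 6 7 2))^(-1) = ((0 12 14 1 4 5 9 2 8 11 6 7))^(-1) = (0 7 6 11 8 2 9 5 4 1 14 12)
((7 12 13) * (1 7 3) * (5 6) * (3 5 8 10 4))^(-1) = (1 3 4 10 8 6 5 13 12 7)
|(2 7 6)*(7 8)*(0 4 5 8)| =|(0 4 5 8 7 6 2)| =7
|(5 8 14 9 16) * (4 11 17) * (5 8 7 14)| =|(4 11 17)(5 7 14 9 16 8)| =6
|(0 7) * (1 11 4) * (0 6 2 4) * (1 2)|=10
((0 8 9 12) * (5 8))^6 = ((0 5 8 9 12))^6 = (0 5 8 9 12)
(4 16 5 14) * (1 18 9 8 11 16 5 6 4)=(1 18 9 8 11 16 6 4 5 14)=[0, 18, 2, 3, 5, 14, 4, 7, 11, 8, 10, 16, 12, 13, 1, 15, 6, 17, 9]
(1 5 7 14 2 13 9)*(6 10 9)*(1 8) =[0, 5, 13, 3, 4, 7, 10, 14, 1, 8, 9, 11, 12, 6, 2] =(1 5 7 14 2 13 6 10 9 8)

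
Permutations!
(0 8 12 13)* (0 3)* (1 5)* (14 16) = [8, 5, 2, 0, 4, 1, 6, 7, 12, 9, 10, 11, 13, 3, 16, 15, 14] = (0 8 12 13 3)(1 5)(14 16)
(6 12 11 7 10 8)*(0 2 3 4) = [2, 1, 3, 4, 0, 5, 12, 10, 6, 9, 8, 7, 11] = (0 2 3 4)(6 12 11 7 10 8)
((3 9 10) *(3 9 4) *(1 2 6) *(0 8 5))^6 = ((0 8 5)(1 2 6)(3 4)(9 10))^6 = (10)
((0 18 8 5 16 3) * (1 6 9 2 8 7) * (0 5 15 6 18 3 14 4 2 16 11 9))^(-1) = (0 6 15 8 2 4 14 16 9 11 5 3)(1 7 18)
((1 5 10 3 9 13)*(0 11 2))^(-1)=(0 2 11)(1 13 9 3 10 5)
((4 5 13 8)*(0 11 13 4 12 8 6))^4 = (13)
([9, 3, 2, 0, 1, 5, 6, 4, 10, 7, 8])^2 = (10)(0 7 1)(3 9 4)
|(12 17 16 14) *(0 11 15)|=|(0 11 15)(12 17 16 14)|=12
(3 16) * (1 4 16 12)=(1 4 16 3 12)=[0, 4, 2, 12, 16, 5, 6, 7, 8, 9, 10, 11, 1, 13, 14, 15, 3]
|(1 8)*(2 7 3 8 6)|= |(1 6 2 7 3 8)|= 6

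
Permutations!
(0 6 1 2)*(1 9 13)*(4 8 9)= (0 6 4 8 9 13 1 2)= [6, 2, 0, 3, 8, 5, 4, 7, 9, 13, 10, 11, 12, 1]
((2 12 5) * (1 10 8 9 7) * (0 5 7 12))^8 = (0 2 5)(1 8 12)(7 10 9)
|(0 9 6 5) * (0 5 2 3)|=5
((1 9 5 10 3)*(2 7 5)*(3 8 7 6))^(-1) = ((1 9 2 6 3)(5 10 8 7))^(-1) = (1 3 6 2 9)(5 7 8 10)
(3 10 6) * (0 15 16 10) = [15, 1, 2, 0, 4, 5, 3, 7, 8, 9, 6, 11, 12, 13, 14, 16, 10] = (0 15 16 10 6 3)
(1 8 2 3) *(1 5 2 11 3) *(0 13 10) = [13, 8, 1, 5, 4, 2, 6, 7, 11, 9, 0, 3, 12, 10] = (0 13 10)(1 8 11 3 5 2)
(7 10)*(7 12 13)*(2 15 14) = (2 15 14)(7 10 12 13) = [0, 1, 15, 3, 4, 5, 6, 10, 8, 9, 12, 11, 13, 7, 2, 14]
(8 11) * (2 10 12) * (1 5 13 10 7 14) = (1 5 13 10 12 2 7 14)(8 11) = [0, 5, 7, 3, 4, 13, 6, 14, 11, 9, 12, 8, 2, 10, 1]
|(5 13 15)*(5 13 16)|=2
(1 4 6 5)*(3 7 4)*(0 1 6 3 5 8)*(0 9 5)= (0 1)(3 7 4)(5 6 8 9)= [1, 0, 2, 7, 3, 6, 8, 4, 9, 5]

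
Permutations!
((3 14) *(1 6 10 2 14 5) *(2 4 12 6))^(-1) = (1 5 3 14 2)(4 10 6 12) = ((1 2 14 3 5)(4 12 6 10))^(-1)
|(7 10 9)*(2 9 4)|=|(2 9 7 10 4)|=5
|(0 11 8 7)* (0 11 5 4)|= |(0 5 4)(7 11 8)|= 3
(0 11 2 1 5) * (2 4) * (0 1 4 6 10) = (0 11 6 10)(1 5)(2 4) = [11, 5, 4, 3, 2, 1, 10, 7, 8, 9, 0, 6]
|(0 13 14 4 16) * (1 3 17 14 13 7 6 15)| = 10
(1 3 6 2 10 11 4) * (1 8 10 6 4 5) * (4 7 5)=(1 3 7 5)(2 6)(4 8 10 11)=[0, 3, 6, 7, 8, 1, 2, 5, 10, 9, 11, 4]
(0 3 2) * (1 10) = (0 3 2)(1 10) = [3, 10, 0, 2, 4, 5, 6, 7, 8, 9, 1]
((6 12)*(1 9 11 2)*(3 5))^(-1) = (1 2 11 9)(3 5)(6 12) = ((1 9 11 2)(3 5)(6 12))^(-1)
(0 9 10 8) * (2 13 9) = [2, 1, 13, 3, 4, 5, 6, 7, 0, 10, 8, 11, 12, 9] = (0 2 13 9 10 8)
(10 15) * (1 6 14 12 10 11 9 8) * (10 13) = (1 6 14 12 13 10 15 11 9 8) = [0, 6, 2, 3, 4, 5, 14, 7, 1, 8, 15, 9, 13, 10, 12, 11]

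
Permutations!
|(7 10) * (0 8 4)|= 6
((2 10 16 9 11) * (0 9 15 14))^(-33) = ((0 9 11 2 10 16 15 14))^(-33) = (0 14 15 16 10 2 11 9)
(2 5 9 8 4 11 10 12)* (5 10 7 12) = (2 10 5 9 8 4 11 7 12) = [0, 1, 10, 3, 11, 9, 6, 12, 4, 8, 5, 7, 2]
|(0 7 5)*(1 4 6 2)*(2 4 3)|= |(0 7 5)(1 3 2)(4 6)|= 6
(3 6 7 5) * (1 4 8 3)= (1 4 8 3 6 7 5)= [0, 4, 2, 6, 8, 1, 7, 5, 3]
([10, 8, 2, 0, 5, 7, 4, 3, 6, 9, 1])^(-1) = (0 3 7 5 4 6 8 1 10)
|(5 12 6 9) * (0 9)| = |(0 9 5 12 6)| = 5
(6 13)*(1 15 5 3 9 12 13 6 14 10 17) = (1 15 5 3 9 12 13 14 10 17) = [0, 15, 2, 9, 4, 3, 6, 7, 8, 12, 17, 11, 13, 14, 10, 5, 16, 1]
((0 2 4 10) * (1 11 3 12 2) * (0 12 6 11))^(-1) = (0 1)(2 12 10 4)(3 11 6)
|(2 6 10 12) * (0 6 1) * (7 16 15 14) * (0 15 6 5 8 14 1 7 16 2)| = |(0 5 8 14 16 6 10 12)(1 15)(2 7)| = 8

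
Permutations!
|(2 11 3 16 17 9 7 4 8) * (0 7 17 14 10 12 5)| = |(0 7 4 8 2 11 3 16 14 10 12 5)(9 17)| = 12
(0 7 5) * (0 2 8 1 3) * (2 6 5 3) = (0 7 3)(1 2 8)(5 6) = [7, 2, 8, 0, 4, 6, 5, 3, 1]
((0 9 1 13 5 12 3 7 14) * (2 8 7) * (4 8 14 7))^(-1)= (0 14 2 3 12 5 13 1 9)(4 8)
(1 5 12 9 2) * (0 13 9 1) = (0 13 9 2)(1 5 12) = [13, 5, 0, 3, 4, 12, 6, 7, 8, 2, 10, 11, 1, 9]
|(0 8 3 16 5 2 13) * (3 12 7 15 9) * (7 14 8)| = 9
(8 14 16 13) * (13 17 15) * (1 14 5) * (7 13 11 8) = (1 14 16 17 15 11 8 5)(7 13) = [0, 14, 2, 3, 4, 1, 6, 13, 5, 9, 10, 8, 12, 7, 16, 11, 17, 15]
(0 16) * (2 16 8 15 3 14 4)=(0 8 15 3 14 4 2 16)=[8, 1, 16, 14, 2, 5, 6, 7, 15, 9, 10, 11, 12, 13, 4, 3, 0]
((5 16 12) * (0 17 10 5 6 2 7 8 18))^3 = (0 5 6 8 17 16 2 18 10 12 7)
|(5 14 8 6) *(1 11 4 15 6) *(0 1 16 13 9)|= |(0 1 11 4 15 6 5 14 8 16 13 9)|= 12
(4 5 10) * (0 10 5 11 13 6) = (0 10 4 11 13 6) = [10, 1, 2, 3, 11, 5, 0, 7, 8, 9, 4, 13, 12, 6]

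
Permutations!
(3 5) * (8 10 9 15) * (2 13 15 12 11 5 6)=(2 13 15 8 10 9 12 11 5 3 6)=[0, 1, 13, 6, 4, 3, 2, 7, 10, 12, 9, 5, 11, 15, 14, 8]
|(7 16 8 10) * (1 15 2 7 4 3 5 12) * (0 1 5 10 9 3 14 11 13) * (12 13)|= |(0 1 15 2 7 16 8 9 3 10 4 14 11 12 5 13)|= 16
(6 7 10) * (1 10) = (1 10 6 7) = [0, 10, 2, 3, 4, 5, 7, 1, 8, 9, 6]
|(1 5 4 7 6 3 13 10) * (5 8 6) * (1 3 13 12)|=21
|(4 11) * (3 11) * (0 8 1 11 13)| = |(0 8 1 11 4 3 13)| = 7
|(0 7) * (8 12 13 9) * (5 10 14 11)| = 4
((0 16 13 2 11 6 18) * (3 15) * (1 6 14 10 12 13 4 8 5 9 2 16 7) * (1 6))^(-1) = (0 18 6 7)(2 9 5 8 4 16 13 12 10 14 11)(3 15)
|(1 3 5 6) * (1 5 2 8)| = |(1 3 2 8)(5 6)| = 4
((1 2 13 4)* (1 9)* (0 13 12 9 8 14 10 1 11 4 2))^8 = (0 14 11 2 1 8 9 13 10 4 12)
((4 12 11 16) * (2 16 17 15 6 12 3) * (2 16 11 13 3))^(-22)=(2 16 13 6 17)(3 12 15 11 4)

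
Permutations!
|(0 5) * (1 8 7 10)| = |(0 5)(1 8 7 10)| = 4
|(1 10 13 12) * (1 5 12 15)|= |(1 10 13 15)(5 12)|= 4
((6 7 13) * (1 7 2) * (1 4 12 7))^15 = ((2 4 12 7 13 6))^15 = (2 7)(4 13)(6 12)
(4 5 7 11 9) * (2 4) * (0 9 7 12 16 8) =[9, 1, 4, 3, 5, 12, 6, 11, 0, 2, 10, 7, 16, 13, 14, 15, 8] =(0 9 2 4 5 12 16 8)(7 11)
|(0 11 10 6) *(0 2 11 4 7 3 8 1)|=|(0 4 7 3 8 1)(2 11 10 6)|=12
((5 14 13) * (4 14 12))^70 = ((4 14 13 5 12))^70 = (14)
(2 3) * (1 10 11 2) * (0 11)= (0 11 2 3 1 10)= [11, 10, 3, 1, 4, 5, 6, 7, 8, 9, 0, 2]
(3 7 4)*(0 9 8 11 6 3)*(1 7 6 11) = (11)(0 9 8 1 7 4)(3 6) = [9, 7, 2, 6, 0, 5, 3, 4, 1, 8, 10, 11]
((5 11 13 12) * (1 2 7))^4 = ((1 2 7)(5 11 13 12))^4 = (13)(1 2 7)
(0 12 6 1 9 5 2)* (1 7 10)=(0 12 6 7 10 1 9 5 2)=[12, 9, 0, 3, 4, 2, 7, 10, 8, 5, 1, 11, 6]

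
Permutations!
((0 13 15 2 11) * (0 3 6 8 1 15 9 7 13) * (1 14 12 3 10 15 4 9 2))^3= ((1 4 9 7 13 2 11 10 15)(3 6 8 14 12))^3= (1 7 11)(2 15 9)(3 14 6 12 8)(4 13 10)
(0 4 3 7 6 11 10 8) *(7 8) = (0 4 3 8)(6 11 10 7) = [4, 1, 2, 8, 3, 5, 11, 6, 0, 9, 7, 10]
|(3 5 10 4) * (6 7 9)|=12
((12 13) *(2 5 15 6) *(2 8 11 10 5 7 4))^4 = (2 7 4)(5 11 6)(8 15 10)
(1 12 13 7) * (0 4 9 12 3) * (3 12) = (0 4 9 3)(1 12 13 7) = [4, 12, 2, 0, 9, 5, 6, 1, 8, 3, 10, 11, 13, 7]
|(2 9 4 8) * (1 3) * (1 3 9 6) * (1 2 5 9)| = 4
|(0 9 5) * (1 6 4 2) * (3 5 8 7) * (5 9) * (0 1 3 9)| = 21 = |(0 5 1 6 4 2 3)(7 9 8)|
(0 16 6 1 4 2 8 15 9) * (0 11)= (0 16 6 1 4 2 8 15 9 11)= [16, 4, 8, 3, 2, 5, 1, 7, 15, 11, 10, 0, 12, 13, 14, 9, 6]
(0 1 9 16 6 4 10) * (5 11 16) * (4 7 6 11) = (0 1 9 5 4 10)(6 7)(11 16) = [1, 9, 2, 3, 10, 4, 7, 6, 8, 5, 0, 16, 12, 13, 14, 15, 11]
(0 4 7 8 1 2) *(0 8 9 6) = (0 4 7 9 6)(1 2 8) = [4, 2, 8, 3, 7, 5, 0, 9, 1, 6]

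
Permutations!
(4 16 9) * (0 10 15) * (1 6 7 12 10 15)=(0 15)(1 6 7 12 10)(4 16 9)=[15, 6, 2, 3, 16, 5, 7, 12, 8, 4, 1, 11, 10, 13, 14, 0, 9]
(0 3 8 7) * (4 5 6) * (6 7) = (0 3 8 6 4 5 7) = [3, 1, 2, 8, 5, 7, 4, 0, 6]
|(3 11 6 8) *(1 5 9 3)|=7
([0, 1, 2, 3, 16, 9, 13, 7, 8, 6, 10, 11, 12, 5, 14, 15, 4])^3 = (4 16)(5 13 6 9)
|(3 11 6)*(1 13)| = 6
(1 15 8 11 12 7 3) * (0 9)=(0 9)(1 15 8 11 12 7 3)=[9, 15, 2, 1, 4, 5, 6, 3, 11, 0, 10, 12, 7, 13, 14, 8]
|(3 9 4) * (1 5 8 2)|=12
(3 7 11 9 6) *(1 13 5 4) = (1 13 5 4)(3 7 11 9 6) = [0, 13, 2, 7, 1, 4, 3, 11, 8, 6, 10, 9, 12, 5]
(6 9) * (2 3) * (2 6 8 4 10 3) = (3 6 9 8 4 10) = [0, 1, 2, 6, 10, 5, 9, 7, 4, 8, 3]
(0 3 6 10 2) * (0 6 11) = (0 3 11)(2 6 10) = [3, 1, 6, 11, 4, 5, 10, 7, 8, 9, 2, 0]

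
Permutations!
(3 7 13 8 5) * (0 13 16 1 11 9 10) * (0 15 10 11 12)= (0 13 8 5 3 7 16 1 12)(9 11)(10 15)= [13, 12, 2, 7, 4, 3, 6, 16, 5, 11, 15, 9, 0, 8, 14, 10, 1]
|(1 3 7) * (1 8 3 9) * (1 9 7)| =4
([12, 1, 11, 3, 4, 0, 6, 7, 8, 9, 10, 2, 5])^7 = (0 12 5)(2 11)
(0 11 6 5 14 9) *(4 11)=[4, 1, 2, 3, 11, 14, 5, 7, 8, 0, 10, 6, 12, 13, 9]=(0 4 11 6 5 14 9)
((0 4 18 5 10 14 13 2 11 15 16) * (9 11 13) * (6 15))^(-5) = ((0 4 18 5 10 14 9 11 6 15 16)(2 13))^(-5) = (0 9 4 11 18 6 5 15 10 16 14)(2 13)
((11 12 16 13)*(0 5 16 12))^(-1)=((0 5 16 13 11))^(-1)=(0 11 13 16 5)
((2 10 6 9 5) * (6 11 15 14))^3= (2 15 9 10 14 5 11 6)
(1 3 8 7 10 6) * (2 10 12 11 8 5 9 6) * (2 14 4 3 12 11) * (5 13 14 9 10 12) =(1 5 10 9 6)(2 12)(3 13 14 4)(7 11 8) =[0, 5, 12, 13, 3, 10, 1, 11, 7, 6, 9, 8, 2, 14, 4]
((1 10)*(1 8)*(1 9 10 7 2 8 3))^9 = ((1 7 2 8 9 10 3))^9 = (1 2 9 3 7 8 10)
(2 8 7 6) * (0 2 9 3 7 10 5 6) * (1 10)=(0 2 8 1 10 5 6 9 3 7)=[2, 10, 8, 7, 4, 6, 9, 0, 1, 3, 5]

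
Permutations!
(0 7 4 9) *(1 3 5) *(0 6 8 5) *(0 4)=(0 7)(1 3 4 9 6 8 5)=[7, 3, 2, 4, 9, 1, 8, 0, 5, 6]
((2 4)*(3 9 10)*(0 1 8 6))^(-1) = ((0 1 8 6)(2 4)(3 9 10))^(-1) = (0 6 8 1)(2 4)(3 10 9)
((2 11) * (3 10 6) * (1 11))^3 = ((1 11 2)(3 10 6))^3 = (11)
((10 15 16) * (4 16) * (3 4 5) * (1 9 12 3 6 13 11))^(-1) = ((1 9 12 3 4 16 10 15 5 6 13 11))^(-1) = (1 11 13 6 5 15 10 16 4 3 12 9)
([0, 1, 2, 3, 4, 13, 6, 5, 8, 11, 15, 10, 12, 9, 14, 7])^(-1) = (5 7 15 10 11 9 13)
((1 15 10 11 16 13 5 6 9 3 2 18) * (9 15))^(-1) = (1 18 2 3 9)(5 13 16 11 10 15 6)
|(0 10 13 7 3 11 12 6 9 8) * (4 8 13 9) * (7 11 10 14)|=|(0 14 7 3 10 9 13 11 12 6 4 8)|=12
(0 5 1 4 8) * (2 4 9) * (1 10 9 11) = (0 5 10 9 2 4 8)(1 11) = [5, 11, 4, 3, 8, 10, 6, 7, 0, 2, 9, 1]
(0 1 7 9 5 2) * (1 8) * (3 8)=(0 3 8 1 7 9 5 2)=[3, 7, 0, 8, 4, 2, 6, 9, 1, 5]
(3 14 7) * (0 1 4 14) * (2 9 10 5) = (0 1 4 14 7 3)(2 9 10 5) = [1, 4, 9, 0, 14, 2, 6, 3, 8, 10, 5, 11, 12, 13, 7]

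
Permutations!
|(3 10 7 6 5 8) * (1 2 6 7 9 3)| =|(1 2 6 5 8)(3 10 9)| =15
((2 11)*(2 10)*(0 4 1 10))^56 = ((0 4 1 10 2 11))^56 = (0 1 2)(4 10 11)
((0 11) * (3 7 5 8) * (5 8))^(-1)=(0 11)(3 8 7)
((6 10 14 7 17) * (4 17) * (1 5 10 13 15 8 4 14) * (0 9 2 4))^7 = ((0 9 2 4 17 6 13 15 8)(1 5 10)(7 14))^7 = (0 15 6 4 9 8 13 17 2)(1 5 10)(7 14)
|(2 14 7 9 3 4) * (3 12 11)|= 8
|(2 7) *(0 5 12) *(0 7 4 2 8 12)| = 6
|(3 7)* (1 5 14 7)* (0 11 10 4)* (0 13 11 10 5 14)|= 12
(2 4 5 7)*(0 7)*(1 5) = [7, 5, 4, 3, 1, 0, 6, 2] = (0 7 2 4 1 5)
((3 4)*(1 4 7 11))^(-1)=(1 11 7 3 4)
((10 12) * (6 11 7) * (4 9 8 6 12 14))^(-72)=((4 9 8 6 11 7 12 10 14))^(-72)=(14)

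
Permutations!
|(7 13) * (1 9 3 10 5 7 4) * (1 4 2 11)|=9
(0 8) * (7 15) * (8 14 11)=(0 14 11 8)(7 15)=[14, 1, 2, 3, 4, 5, 6, 15, 0, 9, 10, 8, 12, 13, 11, 7]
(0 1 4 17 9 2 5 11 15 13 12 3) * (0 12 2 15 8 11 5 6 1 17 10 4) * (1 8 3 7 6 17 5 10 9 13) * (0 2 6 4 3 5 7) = [7, 2, 17, 12, 9, 10, 8, 4, 11, 15, 3, 5, 0, 6, 14, 1, 16, 13] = (0 7 4 9 15 1 2 17 13 6 8 11 5 10 3 12)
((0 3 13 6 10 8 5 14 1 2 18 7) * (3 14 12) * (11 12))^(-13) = ((0 14 1 2 18 7)(3 13 6 10 8 5 11 12))^(-13) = (0 7 18 2 1 14)(3 10 11 13 8 12 6 5)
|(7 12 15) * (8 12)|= |(7 8 12 15)|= 4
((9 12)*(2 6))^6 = ((2 6)(9 12))^6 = (12)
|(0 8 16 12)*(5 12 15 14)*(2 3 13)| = |(0 8 16 15 14 5 12)(2 3 13)| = 21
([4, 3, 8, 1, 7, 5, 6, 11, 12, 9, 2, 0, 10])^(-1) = [11, 3, 10, 1, 0, 5, 6, 4, 2, 9, 12, 7, 8]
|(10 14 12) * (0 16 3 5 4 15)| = 6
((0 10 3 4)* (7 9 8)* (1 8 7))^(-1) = (0 4 3 10)(1 8)(7 9)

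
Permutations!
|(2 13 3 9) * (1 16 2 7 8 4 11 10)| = 11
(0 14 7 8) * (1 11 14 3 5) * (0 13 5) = [3, 11, 2, 0, 4, 1, 6, 8, 13, 9, 10, 14, 12, 5, 7] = (0 3)(1 11 14 7 8 13 5)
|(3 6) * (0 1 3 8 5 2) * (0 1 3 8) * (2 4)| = |(0 3 6)(1 8 5 4 2)| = 15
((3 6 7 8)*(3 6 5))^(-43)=(3 5)(6 8 7)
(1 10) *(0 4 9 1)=[4, 10, 2, 3, 9, 5, 6, 7, 8, 1, 0]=(0 4 9 1 10)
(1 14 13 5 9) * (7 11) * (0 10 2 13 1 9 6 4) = [10, 14, 13, 3, 0, 6, 4, 11, 8, 9, 2, 7, 12, 5, 1] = (0 10 2 13 5 6 4)(1 14)(7 11)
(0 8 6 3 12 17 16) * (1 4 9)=(0 8 6 3 12 17 16)(1 4 9)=[8, 4, 2, 12, 9, 5, 3, 7, 6, 1, 10, 11, 17, 13, 14, 15, 0, 16]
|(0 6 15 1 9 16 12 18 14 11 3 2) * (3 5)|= 13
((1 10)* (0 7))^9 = ((0 7)(1 10))^9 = (0 7)(1 10)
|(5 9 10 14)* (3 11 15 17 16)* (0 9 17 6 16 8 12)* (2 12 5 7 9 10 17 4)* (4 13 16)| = 17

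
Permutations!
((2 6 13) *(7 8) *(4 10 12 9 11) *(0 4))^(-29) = ((0 4 10 12 9 11)(2 6 13)(7 8))^(-29) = (0 4 10 12 9 11)(2 6 13)(7 8)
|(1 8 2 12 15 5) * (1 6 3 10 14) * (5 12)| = 8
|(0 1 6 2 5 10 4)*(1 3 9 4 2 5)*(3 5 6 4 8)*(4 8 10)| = 6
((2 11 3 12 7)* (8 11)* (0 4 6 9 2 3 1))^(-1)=((0 4 6 9 2 8 11 1)(3 12 7))^(-1)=(0 1 11 8 2 9 6 4)(3 7 12)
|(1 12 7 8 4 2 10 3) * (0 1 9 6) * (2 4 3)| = 8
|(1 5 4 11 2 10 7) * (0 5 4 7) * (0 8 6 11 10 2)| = 9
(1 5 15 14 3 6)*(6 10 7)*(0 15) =(0 15 14 3 10 7 6 1 5) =[15, 5, 2, 10, 4, 0, 1, 6, 8, 9, 7, 11, 12, 13, 3, 14]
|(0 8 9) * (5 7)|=|(0 8 9)(5 7)|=6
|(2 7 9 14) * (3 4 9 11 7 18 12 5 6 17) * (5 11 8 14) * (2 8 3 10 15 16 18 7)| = 14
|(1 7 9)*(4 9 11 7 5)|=4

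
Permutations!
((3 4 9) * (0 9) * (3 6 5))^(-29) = (0 9 6 5 3 4)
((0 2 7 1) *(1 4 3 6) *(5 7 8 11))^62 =(0 8 5 4 6)(1 2 11 7 3)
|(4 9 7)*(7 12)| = 4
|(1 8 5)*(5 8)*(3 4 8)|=6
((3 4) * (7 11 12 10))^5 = (3 4)(7 11 12 10)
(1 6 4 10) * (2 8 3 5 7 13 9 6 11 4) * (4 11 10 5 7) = (1 10)(2 8 3 7 13 9 6)(4 5) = [0, 10, 8, 7, 5, 4, 2, 13, 3, 6, 1, 11, 12, 9]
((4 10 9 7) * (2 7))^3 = (2 10 7 9 4)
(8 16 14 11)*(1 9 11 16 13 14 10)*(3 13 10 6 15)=(1 9 11 8 10)(3 13 14 16 6 15)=[0, 9, 2, 13, 4, 5, 15, 7, 10, 11, 1, 8, 12, 14, 16, 3, 6]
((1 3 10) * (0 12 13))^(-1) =((0 12 13)(1 3 10))^(-1) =(0 13 12)(1 10 3)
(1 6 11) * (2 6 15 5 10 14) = (1 15 5 10 14 2 6 11) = [0, 15, 6, 3, 4, 10, 11, 7, 8, 9, 14, 1, 12, 13, 2, 5]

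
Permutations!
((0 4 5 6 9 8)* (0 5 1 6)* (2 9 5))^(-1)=((0 4 1 6 5)(2 9 8))^(-1)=(0 5 6 1 4)(2 8 9)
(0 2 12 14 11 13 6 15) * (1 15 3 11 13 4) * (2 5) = (0 5 2 12 14 13 6 3 11 4 1 15) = [5, 15, 12, 11, 1, 2, 3, 7, 8, 9, 10, 4, 14, 6, 13, 0]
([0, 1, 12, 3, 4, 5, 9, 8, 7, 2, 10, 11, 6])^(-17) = (2 9 6 12)(7 8)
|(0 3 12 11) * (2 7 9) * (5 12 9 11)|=6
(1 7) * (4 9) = (1 7)(4 9) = [0, 7, 2, 3, 9, 5, 6, 1, 8, 4]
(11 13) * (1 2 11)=(1 2 11 13)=[0, 2, 11, 3, 4, 5, 6, 7, 8, 9, 10, 13, 12, 1]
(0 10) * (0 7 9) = (0 10 7 9) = [10, 1, 2, 3, 4, 5, 6, 9, 8, 0, 7]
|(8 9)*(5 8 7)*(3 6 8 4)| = |(3 6 8 9 7 5 4)| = 7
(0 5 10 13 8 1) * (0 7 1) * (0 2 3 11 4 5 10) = (0 10 13 8 2 3 11 4 5)(1 7) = [10, 7, 3, 11, 5, 0, 6, 1, 2, 9, 13, 4, 12, 8]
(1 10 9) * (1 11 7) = (1 10 9 11 7) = [0, 10, 2, 3, 4, 5, 6, 1, 8, 11, 9, 7]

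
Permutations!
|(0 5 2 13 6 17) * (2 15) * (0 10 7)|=9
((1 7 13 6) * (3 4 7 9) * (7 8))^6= ((1 9 3 4 8 7 13 6))^6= (1 13 8 3)(4 9 6 7)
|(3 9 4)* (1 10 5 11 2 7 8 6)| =|(1 10 5 11 2 7 8 6)(3 9 4)| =24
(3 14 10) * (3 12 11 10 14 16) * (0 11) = [11, 1, 2, 16, 4, 5, 6, 7, 8, 9, 12, 10, 0, 13, 14, 15, 3] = (0 11 10 12)(3 16)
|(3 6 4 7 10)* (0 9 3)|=7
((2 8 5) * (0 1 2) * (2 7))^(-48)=(8)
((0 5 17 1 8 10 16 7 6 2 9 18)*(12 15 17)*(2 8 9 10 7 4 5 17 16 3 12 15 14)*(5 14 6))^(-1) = (0 18 9 1 17)(2 14 4 16 15 5 7 8 6 12 3 10)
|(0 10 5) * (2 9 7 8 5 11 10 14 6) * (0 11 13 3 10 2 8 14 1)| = 24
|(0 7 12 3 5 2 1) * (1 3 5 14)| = 8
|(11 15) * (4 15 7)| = 4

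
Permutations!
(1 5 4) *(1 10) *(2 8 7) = (1 5 4 10)(2 8 7) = [0, 5, 8, 3, 10, 4, 6, 2, 7, 9, 1]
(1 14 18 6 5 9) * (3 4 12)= (1 14 18 6 5 9)(3 4 12)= [0, 14, 2, 4, 12, 9, 5, 7, 8, 1, 10, 11, 3, 13, 18, 15, 16, 17, 6]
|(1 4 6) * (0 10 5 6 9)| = 7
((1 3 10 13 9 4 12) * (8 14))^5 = ((1 3 10 13 9 4 12)(8 14))^5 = (1 4 13 3 12 9 10)(8 14)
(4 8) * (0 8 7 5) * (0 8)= (4 7 5 8)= [0, 1, 2, 3, 7, 8, 6, 5, 4]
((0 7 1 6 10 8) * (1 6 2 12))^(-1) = (0 8 10 6 7)(1 12 2)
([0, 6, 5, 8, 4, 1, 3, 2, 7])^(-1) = (1 5 2 7 8 3 6)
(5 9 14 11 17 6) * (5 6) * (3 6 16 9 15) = (3 6 16 9 14 11 17 5 15) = [0, 1, 2, 6, 4, 15, 16, 7, 8, 14, 10, 17, 12, 13, 11, 3, 9, 5]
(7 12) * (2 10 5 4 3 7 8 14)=(2 10 5 4 3 7 12 8 14)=[0, 1, 10, 7, 3, 4, 6, 12, 14, 9, 5, 11, 8, 13, 2]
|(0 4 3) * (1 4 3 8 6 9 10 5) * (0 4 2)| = |(0 3 4 8 6 9 10 5 1 2)| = 10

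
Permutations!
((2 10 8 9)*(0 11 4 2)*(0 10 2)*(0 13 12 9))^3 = (0 13 10 11 12 8 4 9)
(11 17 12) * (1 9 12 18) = (1 9 12 11 17 18) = [0, 9, 2, 3, 4, 5, 6, 7, 8, 12, 10, 17, 11, 13, 14, 15, 16, 18, 1]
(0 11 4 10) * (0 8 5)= (0 11 4 10 8 5)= [11, 1, 2, 3, 10, 0, 6, 7, 5, 9, 8, 4]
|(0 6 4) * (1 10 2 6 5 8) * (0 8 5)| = 6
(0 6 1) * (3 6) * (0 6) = [3, 6, 2, 0, 4, 5, 1] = (0 3)(1 6)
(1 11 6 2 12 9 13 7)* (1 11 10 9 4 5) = (1 10 9 13 7 11 6 2 12 4 5) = [0, 10, 12, 3, 5, 1, 2, 11, 8, 13, 9, 6, 4, 7]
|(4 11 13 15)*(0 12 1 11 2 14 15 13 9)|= 20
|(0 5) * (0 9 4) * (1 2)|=|(0 5 9 4)(1 2)|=4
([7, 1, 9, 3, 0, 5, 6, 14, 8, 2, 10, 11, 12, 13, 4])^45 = [7, 1, 9, 3, 0, 5, 6, 14, 8, 2, 10, 11, 12, 13, 4]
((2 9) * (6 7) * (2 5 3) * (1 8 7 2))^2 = (1 7 2 5)(3 8 6 9)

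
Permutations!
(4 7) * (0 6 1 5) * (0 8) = (0 6 1 5 8)(4 7) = [6, 5, 2, 3, 7, 8, 1, 4, 0]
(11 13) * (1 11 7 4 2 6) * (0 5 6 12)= (0 5 6 1 11 13 7 4 2 12)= [5, 11, 12, 3, 2, 6, 1, 4, 8, 9, 10, 13, 0, 7]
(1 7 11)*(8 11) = (1 7 8 11) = [0, 7, 2, 3, 4, 5, 6, 8, 11, 9, 10, 1]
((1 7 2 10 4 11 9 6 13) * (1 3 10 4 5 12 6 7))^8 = (2 9 4 7 11)(3 5 6)(10 12 13)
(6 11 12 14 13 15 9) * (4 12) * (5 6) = (4 12 14 13 15 9 5 6 11) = [0, 1, 2, 3, 12, 6, 11, 7, 8, 5, 10, 4, 14, 15, 13, 9]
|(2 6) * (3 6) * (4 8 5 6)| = 6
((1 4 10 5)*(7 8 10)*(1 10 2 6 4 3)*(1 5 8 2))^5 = ((1 3 5 10 8)(2 6 4 7))^5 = (10)(2 6 4 7)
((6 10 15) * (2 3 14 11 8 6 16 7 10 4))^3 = (2 11 4 14 6 3 8)(7 16 15 10)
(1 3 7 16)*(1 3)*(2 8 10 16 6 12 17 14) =[0, 1, 8, 7, 4, 5, 12, 6, 10, 9, 16, 11, 17, 13, 2, 15, 3, 14] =(2 8 10 16 3 7 6 12 17 14)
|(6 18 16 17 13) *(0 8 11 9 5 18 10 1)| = 12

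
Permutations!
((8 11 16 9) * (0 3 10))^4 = (16)(0 3 10)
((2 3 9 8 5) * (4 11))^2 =(11)(2 9 5 3 8)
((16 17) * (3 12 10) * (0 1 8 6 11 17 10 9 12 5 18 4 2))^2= ((0 1 8 6 11 17 16 10 3 5 18 4 2)(9 12))^2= (0 8 11 16 3 18 2 1 6 17 10 5 4)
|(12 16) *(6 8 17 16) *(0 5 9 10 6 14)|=10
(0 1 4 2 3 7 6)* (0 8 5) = [1, 4, 3, 7, 2, 0, 8, 6, 5] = (0 1 4 2 3 7 6 8 5)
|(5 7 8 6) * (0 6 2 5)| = |(0 6)(2 5 7 8)| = 4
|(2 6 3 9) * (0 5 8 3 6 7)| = |(0 5 8 3 9 2 7)| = 7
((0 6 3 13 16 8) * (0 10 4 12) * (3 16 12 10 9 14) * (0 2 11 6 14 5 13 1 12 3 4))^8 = (1 5 16 2 3 9 6 12 13 8 11)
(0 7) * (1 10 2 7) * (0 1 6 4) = (0 6 4)(1 10 2 7) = [6, 10, 7, 3, 0, 5, 4, 1, 8, 9, 2]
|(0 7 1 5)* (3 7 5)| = 6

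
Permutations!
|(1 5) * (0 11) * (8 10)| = 2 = |(0 11)(1 5)(8 10)|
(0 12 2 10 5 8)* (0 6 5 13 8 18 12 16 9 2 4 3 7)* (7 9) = [16, 1, 10, 9, 3, 18, 5, 0, 6, 2, 13, 11, 4, 8, 14, 15, 7, 17, 12] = (0 16 7)(2 10 13 8 6 5 18 12 4 3 9)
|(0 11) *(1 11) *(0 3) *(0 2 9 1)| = 5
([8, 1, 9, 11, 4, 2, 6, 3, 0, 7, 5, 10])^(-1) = (0 8)(2 5 10 11 3 7 9)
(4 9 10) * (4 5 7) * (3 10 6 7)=(3 10 5)(4 9 6 7)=[0, 1, 2, 10, 9, 3, 7, 4, 8, 6, 5]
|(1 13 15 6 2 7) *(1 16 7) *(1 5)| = |(1 13 15 6 2 5)(7 16)| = 6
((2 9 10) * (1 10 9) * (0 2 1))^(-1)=((0 2)(1 10))^(-1)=(0 2)(1 10)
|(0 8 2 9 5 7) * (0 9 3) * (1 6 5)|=20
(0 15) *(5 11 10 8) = (0 15)(5 11 10 8) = [15, 1, 2, 3, 4, 11, 6, 7, 5, 9, 8, 10, 12, 13, 14, 0]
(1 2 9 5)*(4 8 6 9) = (1 2 4 8 6 9 5) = [0, 2, 4, 3, 8, 1, 9, 7, 6, 5]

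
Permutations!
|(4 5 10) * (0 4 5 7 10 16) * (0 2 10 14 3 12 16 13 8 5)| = 9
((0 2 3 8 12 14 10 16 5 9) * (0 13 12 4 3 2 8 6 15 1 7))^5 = (0 15 4 7 6 8 1 3)(5 10 12 9 16 14 13)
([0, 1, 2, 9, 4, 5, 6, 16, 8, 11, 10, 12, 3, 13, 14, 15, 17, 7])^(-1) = [0, 1, 2, 12, 4, 5, 6, 17, 8, 3, 10, 9, 11, 13, 14, 15, 7, 16]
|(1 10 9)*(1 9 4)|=3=|(1 10 4)|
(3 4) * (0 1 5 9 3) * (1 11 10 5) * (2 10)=(0 11 2 10 5 9 3 4)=[11, 1, 10, 4, 0, 9, 6, 7, 8, 3, 5, 2]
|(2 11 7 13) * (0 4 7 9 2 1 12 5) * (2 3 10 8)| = 42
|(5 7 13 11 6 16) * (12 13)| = 7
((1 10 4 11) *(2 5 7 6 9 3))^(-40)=(11)(2 7 9)(3 5 6)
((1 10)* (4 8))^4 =((1 10)(4 8))^4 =(10)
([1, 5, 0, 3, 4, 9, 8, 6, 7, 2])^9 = (0 2 9 5 1)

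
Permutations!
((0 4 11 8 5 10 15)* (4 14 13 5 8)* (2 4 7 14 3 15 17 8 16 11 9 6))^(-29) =(0 3 15)(2 6 9 4)(5 14 11 8 10 13 7 16 17)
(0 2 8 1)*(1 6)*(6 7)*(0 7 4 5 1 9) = (0 2 8 4 5 1 7 6 9) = [2, 7, 8, 3, 5, 1, 9, 6, 4, 0]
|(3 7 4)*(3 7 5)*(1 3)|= 6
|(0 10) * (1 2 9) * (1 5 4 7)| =6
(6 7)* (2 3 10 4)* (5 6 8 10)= (2 3 5 6 7 8 10 4)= [0, 1, 3, 5, 2, 6, 7, 8, 10, 9, 4]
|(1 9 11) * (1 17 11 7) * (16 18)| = 6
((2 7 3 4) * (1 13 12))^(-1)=(1 12 13)(2 4 3 7)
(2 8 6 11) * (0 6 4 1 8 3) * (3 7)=(0 6 11 2 7 3)(1 8 4)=[6, 8, 7, 0, 1, 5, 11, 3, 4, 9, 10, 2]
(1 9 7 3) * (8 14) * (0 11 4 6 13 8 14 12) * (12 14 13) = (0 11 4 6 12)(1 9 7 3)(8 14 13) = [11, 9, 2, 1, 6, 5, 12, 3, 14, 7, 10, 4, 0, 8, 13]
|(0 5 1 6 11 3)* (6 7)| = |(0 5 1 7 6 11 3)| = 7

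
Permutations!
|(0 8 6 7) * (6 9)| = |(0 8 9 6 7)| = 5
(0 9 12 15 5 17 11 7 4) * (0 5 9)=(4 5 17 11 7)(9 12 15)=[0, 1, 2, 3, 5, 17, 6, 4, 8, 12, 10, 7, 15, 13, 14, 9, 16, 11]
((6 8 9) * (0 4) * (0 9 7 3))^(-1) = ((0 4 9 6 8 7 3))^(-1) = (0 3 7 8 6 9 4)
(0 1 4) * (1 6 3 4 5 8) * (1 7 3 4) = (0 6 4)(1 5 8 7 3) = [6, 5, 2, 1, 0, 8, 4, 3, 7]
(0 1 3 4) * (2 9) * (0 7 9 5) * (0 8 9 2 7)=(0 1 3 4)(2 5 8 9 7)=[1, 3, 5, 4, 0, 8, 6, 2, 9, 7]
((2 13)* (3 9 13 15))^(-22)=((2 15 3 9 13))^(-22)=(2 9 15 13 3)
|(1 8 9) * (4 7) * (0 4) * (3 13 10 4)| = 6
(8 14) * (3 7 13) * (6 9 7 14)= (3 14 8 6 9 7 13)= [0, 1, 2, 14, 4, 5, 9, 13, 6, 7, 10, 11, 12, 3, 8]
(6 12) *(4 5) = [0, 1, 2, 3, 5, 4, 12, 7, 8, 9, 10, 11, 6] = (4 5)(6 12)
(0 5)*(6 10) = (0 5)(6 10) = [5, 1, 2, 3, 4, 0, 10, 7, 8, 9, 6]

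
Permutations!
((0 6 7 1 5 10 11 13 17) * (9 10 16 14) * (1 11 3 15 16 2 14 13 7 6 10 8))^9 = ((0 10 3 15 16 13 17)(1 5 2 14 9 8)(7 11))^9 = (0 3 16 17 10 15 13)(1 14)(2 8)(5 9)(7 11)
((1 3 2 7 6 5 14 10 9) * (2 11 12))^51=(1 5 12 9 6 11 10 7 3 14 2)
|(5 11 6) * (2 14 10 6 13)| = |(2 14 10 6 5 11 13)| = 7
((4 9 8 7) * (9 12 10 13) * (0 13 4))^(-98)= (0 9 7 13 8)(4 12 10)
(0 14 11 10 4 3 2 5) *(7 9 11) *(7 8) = (0 14 8 7 9 11 10 4 3 2 5) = [14, 1, 5, 2, 3, 0, 6, 9, 7, 11, 4, 10, 12, 13, 8]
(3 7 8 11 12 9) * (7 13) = [0, 1, 2, 13, 4, 5, 6, 8, 11, 3, 10, 12, 9, 7] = (3 13 7 8 11 12 9)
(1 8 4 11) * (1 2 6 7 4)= (1 8)(2 6 7 4 11)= [0, 8, 6, 3, 11, 5, 7, 4, 1, 9, 10, 2]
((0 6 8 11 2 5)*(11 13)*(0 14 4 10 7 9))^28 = ((0 6 8 13 11 2 5 14 4 10 7 9))^28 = (0 11 4)(2 10 6)(5 7 8)(9 13 14)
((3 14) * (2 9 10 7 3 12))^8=((2 9 10 7 3 14 12))^8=(2 9 10 7 3 14 12)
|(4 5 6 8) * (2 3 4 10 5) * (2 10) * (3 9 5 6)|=8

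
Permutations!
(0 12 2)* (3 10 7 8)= (0 12 2)(3 10 7 8)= [12, 1, 0, 10, 4, 5, 6, 8, 3, 9, 7, 11, 2]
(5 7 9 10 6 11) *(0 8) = (0 8)(5 7 9 10 6 11) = [8, 1, 2, 3, 4, 7, 11, 9, 0, 10, 6, 5]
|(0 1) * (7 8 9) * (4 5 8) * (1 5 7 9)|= 4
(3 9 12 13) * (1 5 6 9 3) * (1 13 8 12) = (13)(1 5 6 9)(8 12) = [0, 5, 2, 3, 4, 6, 9, 7, 12, 1, 10, 11, 8, 13]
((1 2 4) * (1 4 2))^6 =((4))^6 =(4)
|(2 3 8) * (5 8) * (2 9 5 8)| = |(2 3 8 9 5)| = 5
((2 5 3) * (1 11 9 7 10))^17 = ((1 11 9 7 10)(2 5 3))^17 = (1 9 10 11 7)(2 3 5)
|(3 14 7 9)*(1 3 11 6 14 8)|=15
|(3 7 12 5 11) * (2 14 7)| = |(2 14 7 12 5 11 3)| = 7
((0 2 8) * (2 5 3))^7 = (0 3 8 5 2)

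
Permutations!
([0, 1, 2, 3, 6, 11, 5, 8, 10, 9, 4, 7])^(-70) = (11)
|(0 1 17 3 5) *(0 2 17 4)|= |(0 1 4)(2 17 3 5)|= 12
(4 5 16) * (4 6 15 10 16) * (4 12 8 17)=[0, 1, 2, 3, 5, 12, 15, 7, 17, 9, 16, 11, 8, 13, 14, 10, 6, 4]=(4 5 12 8 17)(6 15 10 16)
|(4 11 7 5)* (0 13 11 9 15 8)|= |(0 13 11 7 5 4 9 15 8)|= 9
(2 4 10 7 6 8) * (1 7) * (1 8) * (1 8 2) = (1 7 6 8)(2 4 10) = [0, 7, 4, 3, 10, 5, 8, 6, 1, 9, 2]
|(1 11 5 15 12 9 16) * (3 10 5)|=|(1 11 3 10 5 15 12 9 16)|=9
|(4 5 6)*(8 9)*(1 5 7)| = 10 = |(1 5 6 4 7)(8 9)|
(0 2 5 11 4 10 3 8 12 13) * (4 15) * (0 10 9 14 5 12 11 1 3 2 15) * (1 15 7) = (0 7 1 3 8 11)(2 12 13 10)(4 9 14 5 15) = [7, 3, 12, 8, 9, 15, 6, 1, 11, 14, 2, 0, 13, 10, 5, 4]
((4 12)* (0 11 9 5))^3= (0 5 9 11)(4 12)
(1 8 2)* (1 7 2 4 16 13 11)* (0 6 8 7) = (0 6 8 4 16 13 11 1 7 2) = [6, 7, 0, 3, 16, 5, 8, 2, 4, 9, 10, 1, 12, 11, 14, 15, 13]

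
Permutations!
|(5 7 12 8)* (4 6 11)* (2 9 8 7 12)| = 6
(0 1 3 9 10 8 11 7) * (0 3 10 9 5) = (0 1 10 8 11 7 3 5) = [1, 10, 2, 5, 4, 0, 6, 3, 11, 9, 8, 7]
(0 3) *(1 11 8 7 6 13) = (0 3)(1 11 8 7 6 13) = [3, 11, 2, 0, 4, 5, 13, 6, 7, 9, 10, 8, 12, 1]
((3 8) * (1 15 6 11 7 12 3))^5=(1 12 6 8 7 15 3 11)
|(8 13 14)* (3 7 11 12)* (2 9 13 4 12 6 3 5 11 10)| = |(2 9 13 14 8 4 12 5 11 6 3 7 10)| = 13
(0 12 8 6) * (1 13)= (0 12 8 6)(1 13)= [12, 13, 2, 3, 4, 5, 0, 7, 6, 9, 10, 11, 8, 1]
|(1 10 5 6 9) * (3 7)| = 10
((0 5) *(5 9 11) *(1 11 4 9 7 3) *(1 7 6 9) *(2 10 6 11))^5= ((0 11 5)(1 2 10 6 9 4)(3 7))^5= (0 5 11)(1 4 9 6 10 2)(3 7)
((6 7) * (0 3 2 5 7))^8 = (0 2 7)(3 5 6)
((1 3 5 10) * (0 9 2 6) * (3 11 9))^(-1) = ((0 3 5 10 1 11 9 2 6))^(-1) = (0 6 2 9 11 1 10 5 3)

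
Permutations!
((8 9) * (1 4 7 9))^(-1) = (1 8 9 7 4)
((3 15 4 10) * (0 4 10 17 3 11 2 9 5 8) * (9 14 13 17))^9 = (0 8 5 9 4)(2 14 13 17 3 15 10 11)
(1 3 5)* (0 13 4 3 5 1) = (0 13 4 3 1 5) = [13, 5, 2, 1, 3, 0, 6, 7, 8, 9, 10, 11, 12, 4]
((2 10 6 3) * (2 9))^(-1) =(2 9 3 6 10)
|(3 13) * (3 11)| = 3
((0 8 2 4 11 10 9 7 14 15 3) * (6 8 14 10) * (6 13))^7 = ((0 14 15 3)(2 4 11 13 6 8)(7 10 9))^7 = (0 3 15 14)(2 4 11 13 6 8)(7 10 9)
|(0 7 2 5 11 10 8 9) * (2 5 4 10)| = |(0 7 5 11 2 4 10 8 9)| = 9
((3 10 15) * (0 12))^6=(15)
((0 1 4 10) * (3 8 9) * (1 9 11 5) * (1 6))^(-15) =((0 9 3 8 11 5 6 1 4 10))^(-15) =(0 5)(1 3)(4 8)(6 9)(10 11)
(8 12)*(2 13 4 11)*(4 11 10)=(2 13 11)(4 10)(8 12)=[0, 1, 13, 3, 10, 5, 6, 7, 12, 9, 4, 2, 8, 11]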